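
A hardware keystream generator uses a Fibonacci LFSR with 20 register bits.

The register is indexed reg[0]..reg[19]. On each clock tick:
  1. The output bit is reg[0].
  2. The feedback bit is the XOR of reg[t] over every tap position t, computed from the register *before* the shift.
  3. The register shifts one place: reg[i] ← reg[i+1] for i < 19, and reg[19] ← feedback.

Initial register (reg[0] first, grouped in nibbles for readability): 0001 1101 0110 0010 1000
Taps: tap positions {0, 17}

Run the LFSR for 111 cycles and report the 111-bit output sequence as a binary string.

000111010110001010000001111010110100000000011101000101101101101010000001010001010000100100110010000100101100101

tick  register→output (feedback)
  0  00011101011000101000→0 (0)
  1  00111010110001010000→0 (0)
  2  01110101100010100000→0 (0)
  3  11101011000101000000→1 (1)
  4  11010110001010000001→1 (1)
  5  10101100010100000011→1 (1)
  6  01011000101000000111→0 (1)
  7  10110001010000001111→1 (0)
  8  01100010100000011110→0 (1)
  9  11000101000000111101→1 (0)
 10  10001010000001111010→1 (1)
 11  00010100000011110101→0 (1)
 12  00101000000111101011→0 (0)
 13  01010000001111010110→0 (1)
 14  10100000011110101101→1 (0)
 15  01000000111101011010→0 (0)
 16  10000001111010110100→1 (0)
 17  00000011110101101000→0 (0)
 18  00000111101011010000→0 (0)
 19  00001111010110100000→0 (0)
 20  00011110101101000000→0 (0)
 21  00111101011010000000→0 (0)
 22  01111010110100000000→0 (0)
 23  11110101101000000000→1 (1)
 24  11101011010000000001→1 (1)
 25  11010110100000000011→1 (1)
 26  10101101000000000111→1 (0)
 27  01011010000000001110→0 (1)
 28  10110100000000011101→1 (0)
 29  01101000000000111010→0 (0)
 30  11010000000001110100→1 (0)
 31  10100000000011101000→1 (1)
 32  01000000000111010001→0 (0)
 33  10000000001110100010→1 (1)
 34  00000000011101000101→0 (1)
 35  00000000111010001011→0 (0)
 36  00000001110100010110→0 (1)
 37  00000011101000101101→0 (1)
 38  00000111010001011011→0 (0)
 39  00001110100010110110→0 (1)
 40  00011101000101101101→0 (1)
 41  00111010001011011011→0 (0)
 42  01110100010110110110→0 (1)
 43  11101000101101101101→1 (0)
 44  11010001011011011010→1 (1)
 45  10100010110110110101→1 (0)
 46  01000101101101101010→0 (0)
 47  10001011011011010100→1 (0)
 48  00010110110110101000→0 (0)
 49  00101101101101010000→0 (0)
 50  01011011011010100000→0 (0)
 51  10110110110101000000→1 (1)
 52  01101101101010000001→0 (0)
 53  11011011010100000010→1 (1)
 54  10110110101000000101→1 (0)
 55  01101101010000001010→0 (0)
 56  11011010100000010100→1 (0)
 57  10110101000000101000→1 (1)
 58  01101010000001010001→0 (0)
 59  11010100000010100010→1 (1)
 60  10101000000101000101→1 (0)
 61  01010000001010001010→0 (0)
 62  10100000010100010100→1 (0)
 63  01000000101000101000→0 (0)
 64  10000001010001010000→1 (1)
 65  00000010100010100001→0 (0)
 66  00000101000101000010→0 (0)
 67  00001010001010000100→0 (1)
 68  00010100010100001001→0 (0)
 69  00101000101000010010→0 (0)
 70  01010001010000100100→0 (1)
 71  10100010100001001001→1 (1)
 72  01000101000010010011→0 (0)
 73  10001010000100100110→1 (0)
 74  00010100001001001100→0 (1)
 75  00101000010010011001→0 (0)
 76  01010000100100110010→0 (0)
 77  10100001001001100100→1 (0)
 78  01000010010011001000→0 (0)
 79  10000100100110010000→1 (1)
 80  00001001001100100001→0 (0)
 81  00010010011001000010→0 (0)
 82  00100100110010000100→0 (1)
 83  01001001100100001001→0 (0)
 84  10010011001000010010→1 (1)
 85  00100110010000100101→0 (1)
 86  01001100100001001011→0 (0)
 87  10011001000010010110→1 (0)
 88  00110010000100101100→0 (1)
 89  01100100001001011001→0 (0)
 90  11001000010010110010→1 (1)
 91  10010000100101100101→1 (0)
 92  00100001001011001010→0 (0)
 93  01000010010110010100→0 (1)
 94  10000100101100101001→1 (1)
 95  00001001011001010011→0 (0)
 96  00010010110010100110→0 (1)
 97  00100101100101001101→0 (1)
 98  01001011001010011011→0 (0)
 99  10010110010100110110→1 (0)
100  00101100101001101100→0 (1)
101  01011001010011011001→0 (0)
102  10110010100110110010→1 (1)
103  01100101001101100101→0 (1)
104  11001010011011001011→1 (1)
105  10010100110110010111→1 (0)
106  00101001101100101110→0 (1)
107  01010011011001011101→0 (1)
108  10100110110010111011→1 (1)
109  01001101100101110111→0 (1)
110  10011011001011101111→1 (0)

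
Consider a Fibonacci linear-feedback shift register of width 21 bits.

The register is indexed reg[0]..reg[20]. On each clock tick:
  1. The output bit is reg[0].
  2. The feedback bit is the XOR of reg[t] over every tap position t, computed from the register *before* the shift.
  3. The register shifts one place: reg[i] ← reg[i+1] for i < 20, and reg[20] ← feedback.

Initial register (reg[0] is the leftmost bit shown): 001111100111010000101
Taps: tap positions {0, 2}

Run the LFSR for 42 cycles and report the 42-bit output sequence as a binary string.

001111100111010000101110001111010010010010

k : reg_k → out_k, fb_k
0: 001111100111010000101 → 0, fb=1
1: 011111001110100001011 → 0, fb=1
2: 111110011101000010111 → 1, fb=0
3: 111100111010000101110 → 1, fb=0
4: 111001110100001011100 → 1, fb=0
5: 110011101000010111000 → 1, fb=1
6: 100111010000101110001 → 1, fb=1
7: 001110100001011100011 → 0, fb=1
8: 011101000010111000111 → 0, fb=1
9: 111010000101110001111 → 1, fb=0
10: 110100001011100011110 → 1, fb=1
11: 101000010111000111101 → 1, fb=0
12: 010000101110001111010 → 0, fb=0
13: 100001011100011110100 → 1, fb=1
14: 000010111000111101001 → 0, fb=0
15: 000101110001111010010 → 0, fb=0
16: 001011100011110100100 → 0, fb=1
17: 010111000111101001001 → 0, fb=0
18: 101110001111010010010 → 1, fb=0
19: 011100011110100100100 → 0, fb=1
20: 111000111101001001001 → 1, fb=0
21: 110001111010010010010 → 1, fb=1
22: 100011110100100100101 → 1, fb=1
23: 000111101001001001011 → 0, fb=0
24: 001111010010010010110 → 0, fb=1
25: 011110100100100101101 → 0, fb=1
26: 111101001001001011011 → 1, fb=0
27: 111010010010010110110 → 1, fb=0
28: 110100100100101101100 → 1, fb=1
29: 101001001001011011001 → 1, fb=0
30: 010010010010110110010 → 0, fb=0
31: 100100100101101100100 → 1, fb=1
32: 001001001011011001001 → 0, fb=1
33: 010010010110110010011 → 0, fb=0
34: 100100101101100100110 → 1, fb=1
35: 001001011011001001101 → 0, fb=1
36: 010010110110010011011 → 0, fb=0
37: 100101101100100110110 → 1, fb=1
38: 001011011001001101101 → 0, fb=1
39: 010110110010011011011 → 0, fb=0
40: 101101100100110110110 → 1, fb=0
41: 011011001001101101100 → 0, fb=1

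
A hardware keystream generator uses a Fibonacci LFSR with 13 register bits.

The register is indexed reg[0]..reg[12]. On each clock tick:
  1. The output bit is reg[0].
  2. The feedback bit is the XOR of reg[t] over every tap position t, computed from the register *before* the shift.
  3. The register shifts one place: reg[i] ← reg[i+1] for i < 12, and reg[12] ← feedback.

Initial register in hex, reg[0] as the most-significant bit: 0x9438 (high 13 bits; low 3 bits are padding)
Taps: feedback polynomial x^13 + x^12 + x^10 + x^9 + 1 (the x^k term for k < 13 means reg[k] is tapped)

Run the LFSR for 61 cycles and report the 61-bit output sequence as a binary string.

step | reg (before) | out | fb
   0 | 1001010000111 | 1 | 1
   1 | 0010100001111 | 0 | 1
   2 | 0101000011111 | 0 | 1
   3 | 1010000111111 | 1 | 0
   4 | 0100001111110 | 0 | 0
   5 | 1000011111100 | 1 | 1
   6 | 0000111111001 | 0 | 0
   7 | 0001111110010 | 0 | 0
   8 | 0011111100100 | 0 | 1
   9 | 0111111001001 | 0 | 0
  10 | 1111110010010 | 1 | 1
  11 | 1111100100101 | 1 | 1
  12 | 1111001001011 | 1 | 1
  13 | 1110010010111 | 1 | 1
  14 | 1100100101111 | 1 | 0
  15 | 1001001011110 | 1 | 1
  16 | 0010010111101 | 0 | 1
  17 | 0100101111011 | 0 | 0
  18 | 1001011110110 | 1 | 0
  19 | 0010111101100 | 0 | 0
  20 | 0101111011000 | 0 | 1
  21 | 1011110110001 | 1 | 0
  22 | 0111101100010 | 0 | 0
  23 | 1111011000100 | 1 | 0
  24 | 1110110001000 | 1 | 0
  25 | 1101100010000 | 1 | 1
  26 | 1011000100001 | 1 | 0
  27 | 0110001000010 | 0 | 0
  28 | 1100010000100 | 1 | 0
  29 | 1000100001000 | 1 | 0
  30 | 0001000010000 | 0 | 0
  31 | 0010000100000 | 0 | 0
  32 | 0100001000000 | 0 | 0
  33 | 1000010000000 | 1 | 1
  34 | 0000100000001 | 0 | 1
  35 | 0001000000011 | 0 | 1
  36 | 0010000000111 | 0 | 0
  37 | 0100000001110 | 0 | 0
  38 | 1000000011100 | 1 | 1
  39 | 0000000111001 | 0 | 0
  40 | 0000001110010 | 0 | 0
  41 | 0000011100100 | 0 | 1
  42 | 0000111001001 | 0 | 0
  43 | 0001110010010 | 0 | 0
  44 | 0011100100100 | 0 | 1
  45 | 0111001001001 | 0 | 0
  46 | 1110010010010 | 1 | 1
  47 | 1100100100101 | 1 | 1
  48 | 1001001001011 | 1 | 1
  49 | 0010010010111 | 0 | 0
  50 | 0100100101110 | 0 | 0
  51 | 1001001011100 | 1 | 1
  52 | 0010010111001 | 0 | 0
  53 | 0100101110010 | 0 | 0
  54 | 1001011100100 | 1 | 0
  55 | 0010111001000 | 0 | 1
  56 | 0101110010001 | 0 | 1
  57 | 1011100100011 | 1 | 0
  58 | 0111001000110 | 0 | 1
  59 | 1110010001101 | 1 | 0
  60 | 1100100011010 | 1 | 0

1001010000111111001001011110110001000010000000111001001001011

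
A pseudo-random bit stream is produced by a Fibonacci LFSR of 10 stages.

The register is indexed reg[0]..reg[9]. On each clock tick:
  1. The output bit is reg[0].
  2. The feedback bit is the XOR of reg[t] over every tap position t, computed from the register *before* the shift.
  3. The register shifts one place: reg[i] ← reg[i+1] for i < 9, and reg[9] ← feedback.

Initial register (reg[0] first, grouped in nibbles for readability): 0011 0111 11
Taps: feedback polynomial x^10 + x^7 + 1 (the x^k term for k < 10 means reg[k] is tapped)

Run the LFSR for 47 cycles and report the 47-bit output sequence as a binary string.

tick  register→output (feedback)
  0  0011011111→0 (1)
  1  0110111111→0 (1)
  2  1101111111→1 (0)
  3  1011111110→1 (0)
  4  0111111100→0 (1)
  5  1111111001→1 (1)
  6  1111110011→1 (1)
  7  1111100111→1 (0)
  8  1111001110→1 (0)
  9  1110011100→1 (0)
 10  1100111000→1 (1)
 11  1001110001→1 (1)
 12  0011100011→0 (0)
 13  0111000110→0 (1)
 14  1110001101→1 (0)
 15  1100011010→1 (1)
 16  1000110101→1 (0)
 17  0001101010→0 (0)
 18  0011010100→0 (1)
 19  0110101001→0 (0)
 20  1101010010→1 (1)
 21  1010100101→1 (0)
 22  0101001010→0 (0)
 23  1010010100→1 (0)
 24  0100101000→0 (0)
 25  1001010000→1 (1)
 26  0010100001→0 (0)
 27  0101000010→0 (0)
 28  1010000100→1 (0)
 29  0100001000→0 (0)
 30  1000010000→1 (1)
 31  0000100001→0 (0)
 32  0001000010→0 (0)
 33  0010000100→0 (1)
 34  0100001001→0 (0)
 35  1000010010→1 (1)
 36  0000100101→0 (1)
 37  0001001011→0 (0)
 38  0010010110→0 (1)
 39  0100101101→0 (1)
 40  1001011011→1 (1)
 41  0010110111→0 (1)
 42  0101101111→0 (1)
 43  1011011111→1 (0)
 44  0110111110→0 (1)
 45  1101111101→1 (0)
 46  1011111010→1 (1)

00110111111100111000110101001010000100001001011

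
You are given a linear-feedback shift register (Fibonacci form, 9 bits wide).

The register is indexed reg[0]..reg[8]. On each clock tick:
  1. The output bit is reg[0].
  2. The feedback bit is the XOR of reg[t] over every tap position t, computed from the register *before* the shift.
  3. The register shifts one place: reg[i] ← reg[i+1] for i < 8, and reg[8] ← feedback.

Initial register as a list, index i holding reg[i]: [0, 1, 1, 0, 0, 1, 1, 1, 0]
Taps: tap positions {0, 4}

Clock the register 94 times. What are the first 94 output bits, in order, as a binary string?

k : reg_k → out_k, fb_k
0: 011001110 → 0, fb=0
1: 110011100 → 1, fb=0
2: 100111000 → 1, fb=0
3: 001110000 → 0, fb=1
4: 011100001 → 0, fb=0
5: 111000010 → 1, fb=1
6: 110000101 → 1, fb=1
7: 100001011 → 1, fb=1
8: 000010111 → 0, fb=1
9: 000101111 → 0, fb=0
10: 001011110 → 0, fb=1
11: 010111101 → 0, fb=1
12: 101111011 → 1, fb=0
13: 011110110 → 0, fb=1
14: 111101101 → 1, fb=1
15: 111011011 → 1, fb=0
16: 110110110 → 1, fb=0
17: 101101100 → 1, fb=1
18: 011011001 → 0, fb=1
19: 110110011 → 1, fb=0
20: 101100110 → 1, fb=1
21: 011001101 → 0, fb=0
22: 110011010 → 1, fb=0
23: 100110100 → 1, fb=0
24: 001101000 → 0, fb=0
25: 011010000 → 0, fb=1
26: 110100001 → 1, fb=1
27: 101000011 → 1, fb=1
28: 010000111 → 0, fb=0
29: 100001110 → 1, fb=1
30: 000011101 → 0, fb=1
31: 000111011 → 0, fb=1
32: 001110111 → 0, fb=1
33: 011101111 → 0, fb=0
34: 111011110 → 1, fb=0
35: 110111100 → 1, fb=0
36: 101111000 → 1, fb=0
37: 011110000 → 0, fb=1
38: 111100001 → 1, fb=1
39: 111000011 → 1, fb=1
40: 110000111 → 1, fb=1
41: 100001111 → 1, fb=1
42: 000011111 → 0, fb=1
43: 000111111 → 0, fb=1
44: 001111111 → 0, fb=1
45: 011111111 → 0, fb=1
46: 111111111 → 1, fb=0
47: 111111110 → 1, fb=0
48: 111111100 → 1, fb=0
49: 111111000 → 1, fb=0
50: 111110000 → 1, fb=0
51: 111100000 → 1, fb=1
52: 111000001 → 1, fb=1
53: 110000011 → 1, fb=1
54: 100000111 → 1, fb=1
55: 000001111 → 0, fb=0
56: 000011110 → 0, fb=1
57: 000111101 → 0, fb=1
58: 001111011 → 0, fb=1
59: 011110111 → 0, fb=1
60: 111101111 → 1, fb=1
61: 111011111 → 1, fb=0
62: 110111110 → 1, fb=0
63: 101111100 → 1, fb=0
64: 011111000 → 0, fb=1
65: 111110001 → 1, fb=0
66: 111100010 → 1, fb=1
67: 111000101 → 1, fb=1
68: 110001011 → 1, fb=1
69: 100010111 → 1, fb=0
70: 000101110 → 0, fb=0
71: 001011100 → 0, fb=1
72: 010111001 → 0, fb=1
73: 101110011 → 1, fb=0
74: 011100110 → 0, fb=0
75: 111001100 → 1, fb=1
76: 110011001 → 1, fb=0
77: 100110010 → 1, fb=0
78: 001100100 → 0, fb=0
79: 011001000 → 0, fb=0
80: 110010000 → 1, fb=0
81: 100100000 → 1, fb=1
82: 001000001 → 0, fb=0
83: 010000010 → 0, fb=0
84: 100000100 → 1, fb=1
85: 000001001 → 0, fb=0
86: 000010010 → 0, fb=1
87: 000100101 → 0, fb=0
88: 001001010 → 0, fb=0
89: 010010100 → 0, fb=1
90: 100101001 → 1, fb=1
91: 001010011 → 0, fb=1
92: 010100111 → 0, fb=0
93: 101001110 → 1, fb=1

0110011100001011110110110011010000111011110000111111111000001111011111000101110011001000001001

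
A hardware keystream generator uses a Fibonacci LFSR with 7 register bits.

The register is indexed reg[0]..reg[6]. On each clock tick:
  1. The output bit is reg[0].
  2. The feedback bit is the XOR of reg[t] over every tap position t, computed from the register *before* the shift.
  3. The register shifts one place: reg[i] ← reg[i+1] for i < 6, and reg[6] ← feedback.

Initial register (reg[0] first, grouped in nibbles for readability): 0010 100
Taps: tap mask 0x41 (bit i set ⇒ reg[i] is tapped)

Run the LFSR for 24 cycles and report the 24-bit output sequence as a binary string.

step | reg (before) | out | fb
   0 | 0010100 | 0 | 0
   1 | 0101000 | 0 | 0
   2 | 1010000 | 1 | 1
   3 | 0100001 | 0 | 1
   4 | 1000011 | 1 | 0
   5 | 0000110 | 0 | 0
   6 | 0001100 | 0 | 0
   7 | 0011000 | 0 | 0
   8 | 0110000 | 0 | 0
   9 | 1100000 | 1 | 1
  10 | 1000001 | 1 | 0
  11 | 0000010 | 0 | 0
  12 | 0000100 | 0 | 0
  13 | 0001000 | 0 | 0
  14 | 0010000 | 0 | 0
  15 | 0100000 | 0 | 0
  16 | 1000000 | 1 | 1
  17 | 0000001 | 0 | 1
  18 | 0000011 | 0 | 1
  19 | 0000111 | 0 | 1
  20 | 0001111 | 0 | 1
  21 | 0011111 | 0 | 1
  22 | 0111111 | 0 | 1
  23 | 1111111 | 1 | 0

001010000110000010000001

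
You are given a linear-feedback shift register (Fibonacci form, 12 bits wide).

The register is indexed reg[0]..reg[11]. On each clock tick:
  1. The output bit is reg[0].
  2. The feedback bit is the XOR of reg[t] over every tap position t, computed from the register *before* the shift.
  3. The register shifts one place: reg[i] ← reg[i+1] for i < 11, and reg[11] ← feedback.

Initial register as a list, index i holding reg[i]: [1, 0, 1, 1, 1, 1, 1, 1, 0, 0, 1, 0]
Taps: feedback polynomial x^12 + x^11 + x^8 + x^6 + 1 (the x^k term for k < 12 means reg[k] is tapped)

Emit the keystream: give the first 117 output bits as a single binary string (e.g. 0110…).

k : reg_k → out_k, fb_k
0: 101111110010 → 1, fb=0
1: 011111100100 → 0, fb=1
2: 111111001001 → 1, fb=1
3: 111110010011 → 1, fb=0
4: 111100100110 → 1, fb=0
5: 111001001100 → 1, fb=0
6: 110010011000 → 1, fb=0
7: 100100110000 → 1, fb=0
8: 001001100000 → 0, fb=1
9: 010011000001 → 0, fb=1
10: 100110000011 → 1, fb=0
11: 001100000110 → 0, fb=0
12: 011000001100 → 0, fb=1
13: 110000011001 → 1, fb=1
14: 100000110011 → 1, fb=1
15: 000001100111 → 0, fb=0
16: 000011001110 → 0, fb=1
17: 000110011101 → 0, fb=0
18: 001100111010 → 0, fb=0
19: 011001110100 → 0, fb=1
20: 110011101001 → 1, fb=0
21: 100111010010 → 1, fb=1
22: 001110100101 → 0, fb=0
23: 011101001010 → 0, fb=1
24: 111010010101 → 1, fb=0
25: 110100101010 → 1, fb=1
26: 101001010101 → 1, fb=0
27: 010010101010 → 0, fb=0
28: 100101010100 → 1, fb=1
29: 001010101001 → 0, fb=1
30: 010101010011 → 0, fb=1
31: 101010100111 → 1, fb=1
32: 010101001111 → 0, fb=0
33: 101010011110 → 1, fb=0
34: 010100111100 → 0, fb=0
35: 101001111000 → 1, fb=1
36: 010011110001 → 0, fb=0
37: 100111100010 → 1, fb=0
38: 001111000100 → 0, fb=0
39: 011110001000 → 0, fb=1
40: 111100010001 → 1, fb=0
41: 111000100010 → 1, fb=0
42: 110001000100 → 1, fb=1
43: 100010001001 → 1, fb=1
44: 000100010011 → 0, fb=1
45: 001000100111 → 0, fb=0
46: 010001001110 → 0, fb=1
47: 100010011101 → 1, fb=1
48: 000100111011 → 0, fb=1
49: 001001110111 → 0, fb=0
50: 010011101110 → 0, fb=0
51: 100111011100 → 1, fb=0
52: 001110111000 → 0, fb=0
53: 011101110000 → 0, fb=1
54: 111011100001 → 1, fb=1
55: 110111000011 → 1, fb=0
56: 101110000110 → 1, fb=1
57: 011100001101 → 0, fb=0
58: 111000011010 → 1, fb=0
59: 110000110100 → 1, fb=0
60: 100001101000 → 1, fb=1
61: 000011010001 → 0, fb=1
62: 000110100011 → 0, fb=0
63: 001101000110 → 0, fb=0
64: 011010001100 → 0, fb=1
65: 110100011001 → 1, fb=1
66: 101000110011 → 1, fb=1
67: 010001100111 → 0, fb=0
68: 100011001110 → 1, fb=0
69: 000110011100 → 0, fb=1
70: 001100111001 → 0, fb=1
71: 011001110011 → 0, fb=0
72: 110011100110 → 1, fb=0
73: 100111001100 → 1, fb=0
74: 001110011000 → 0, fb=1
75: 011100110001 → 0, fb=0
76: 111001100010 → 1, fb=0
77: 110011000100 → 1, fb=1
78: 100110001001 → 1, fb=1
79: 001100010011 → 0, fb=1
80: 011000100111 → 0, fb=0
81: 110001001110 → 1, fb=0
82: 100010011100 → 1, fb=0
83: 000100111000 → 0, fb=0
84: 001001110000 → 0, fb=1
85: 010011100001 → 0, fb=0
86: 100111000010 → 1, fb=1
87: 001110000101 → 0, fb=1
88: 011100001011 → 0, fb=0
89: 111000010110 → 1, fb=1
90: 110000101101 → 1, fb=0
91: 100001011010 → 1, fb=0
92: 000010110100 → 0, fb=1
93: 000101101001 → 0, fb=1
94: 001011010011 → 0, fb=1
95: 010110100111 → 0, fb=0
96: 101101001110 → 1, fb=0
97: 011010011100 → 0, fb=1
98: 110100111001 → 1, fb=0
99: 101001110010 → 1, fb=0
100: 010011100100 → 0, fb=1
101: 100111001001 → 1, fb=1
102: 001110010011 → 0, fb=1
103: 011100100111 → 0, fb=0
104: 111001001110 → 1, fb=0
105: 110010011100 → 1, fb=0
106: 100100111000 → 1, fb=1
107: 001001110001 → 0, fb=0
108: 010011100010 → 0, fb=1
109: 100111000101 → 1, fb=0
110: 001110001010 → 0, fb=1
111: 011100010101 → 0, fb=1
112: 111000101011 → 1, fb=0
113: 110001010110 → 1, fb=1
114: 100010101101 → 1, fb=0
115: 000101011010 → 0, fb=1
116: 001010110101 → 0, fb=0

101111110010011000001100111010010101010011110001000100111011100001101000110011100110001001110000101101001110010011100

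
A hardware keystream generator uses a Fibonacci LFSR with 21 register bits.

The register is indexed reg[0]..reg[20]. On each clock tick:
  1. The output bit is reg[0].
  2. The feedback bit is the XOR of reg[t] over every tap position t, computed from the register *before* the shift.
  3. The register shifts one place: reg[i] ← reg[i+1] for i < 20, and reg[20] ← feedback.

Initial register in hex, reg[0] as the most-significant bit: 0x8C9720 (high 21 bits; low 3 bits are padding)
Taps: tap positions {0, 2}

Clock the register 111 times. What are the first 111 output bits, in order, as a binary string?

tick  register→output (feedback)
  0  100011001001011100100→1 (1)
  1  000110010010111001001→0 (0)
  2  001100100101110010010→0 (1)
  3  011001001011100100101→0 (1)
  4  110010010111001001011→1 (1)
  5  100100101110010010111→1 (1)
  6  001001011100100101111→0 (1)
  7  010010111001001011111→0 (0)
  8  100101110010010111110→1 (1)
  9  001011100100101111101→0 (1)
 10  010111001001011111011→0 (0)
 11  101110010010111110110→1 (0)
 12  011100100101111101100→0 (1)
 13  111001001011111011001→1 (0)
 14  110010010111110110010→1 (1)
 15  100100101111101100101→1 (1)
 16  001001011111011001011→0 (1)
 17  010010111110110010111→0 (0)
 18  100101111101100101110→1 (1)
 19  001011111011001011101→0 (1)
 20  010111110110010111011→0 (0)
 21  101111101100101110110→1 (0)
 22  011111011001011101100→0 (1)
 23  111110110010111011001→1 (0)
 24  111101100101110110010→1 (0)
 25  111011001011101100100→1 (0)
 26  110110010111011001000→1 (1)
 27  101100101110110010001→1 (0)
 28  011001011101100100010→0 (1)
 29  110010111011001000101→1 (1)
 30  100101110110010001011→1 (1)
 31  001011101100100010111→0 (1)
 32  010111011001000101111→0 (0)
 33  101110110010001011110→1 (0)
 34  011101100100010111100→0 (1)
 35  111011001000101111001→1 (0)
 36  110110010001011110010→1 (1)
 37  101100100010111100101→1 (0)
 38  011001000101111001010→0 (1)
 39  110010001011110010101→1 (1)
 40  100100010111100101011→1 (1)
 41  001000101111001010111→0 (1)
 42  010001011110010101111→0 (0)
 43  100010111100101011110→1 (1)
 44  000101111001010111101→0 (0)
 45  001011110010101111010→0 (1)
 46  010111100101011110101→0 (0)
 47  101111001010111101010→1 (0)
 48  011110010101111010100→0 (1)
 49  111100101011110101001→1 (0)
 50  111001010111101010010→1 (0)
 51  110010101111010100100→1 (1)
 52  100101011110101001001→1 (1)
 53  001010111101010010011→0 (1)
 54  010101111010100100111→0 (0)
 55  101011110101001001110→1 (0)
 56  010111101010010011100→0 (0)
 57  101111010100100111000→1 (0)
 58  011110101001001110000→0 (1)
 59  111101010010011100001→1 (0)
 60  111010100100111000010→1 (0)
 61  110101001001110000100→1 (1)
 62  101010010011100001001→1 (0)
 63  010100100111000010010→0 (0)
 64  101001001110000100100→1 (0)
 65  010010011100001001000→0 (0)
 66  100100111000010010000→1 (1)
 67  001001110000100100001→0 (1)
 68  010011100001001000011→0 (0)
 69  100111000010010000110→1 (1)
 70  001110000100100001101→0 (1)
 71  011100001001000011011→0 (1)
 72  111000010010000110111→1 (0)
 73  110000100100001101110→1 (1)
 74  100001001000011011101→1 (1)
 75  000010010000110111011→0 (0)
 76  000100100001101110110→0 (0)
 77  001001000011011101100→0 (1)
 78  010010000110111011001→0 (0)
 79  100100001101110110010→1 (1)
 80  001000011011101100101→0 (1)
 81  010000110111011001011→0 (0)
 82  100001101110110010110→1 (1)
 83  000011011101100101101→0 (0)
 84  000110111011001011010→0 (0)
 85  001101110110010110100→0 (1)
 86  011011101100101101001→0 (1)
 87  110111011001011010011→1 (1)
 88  101110110010110100111→1 (0)
 89  011101100101101001110→0 (1)
 90  111011001011010011101→1 (0)
 91  110110010110100111010→1 (1)
 92  101100101101001110101→1 (0)
 93  011001011010011101010→0 (1)
 94  110010110100111010101→1 (1)
 95  100101101001110101011→1 (1)
 96  001011010011101010111→0 (1)
 97  010110100111010101111→0 (0)
 98  101101001110101011110→1 (0)
 99  011010011101010111100→0 (1)
100  110100111010101111001→1 (1)
101  101001110101011110011→1 (0)
102  010011101010111100110→0 (0)
103  100111010101111001100→1 (1)
104  001110101011110011001→0 (1)
105  011101010111100110011→0 (1)
106  111010101111001100111→1 (0)
107  110101011110011001110→1 (1)
108  101010111100110011101→1 (0)
109  010101111001100111010→0 (0)
110  101011110011001110100→1 (0)

100011001001011100100101111101100101110110010001011110010101111010100100111000010010000110111011001011010011101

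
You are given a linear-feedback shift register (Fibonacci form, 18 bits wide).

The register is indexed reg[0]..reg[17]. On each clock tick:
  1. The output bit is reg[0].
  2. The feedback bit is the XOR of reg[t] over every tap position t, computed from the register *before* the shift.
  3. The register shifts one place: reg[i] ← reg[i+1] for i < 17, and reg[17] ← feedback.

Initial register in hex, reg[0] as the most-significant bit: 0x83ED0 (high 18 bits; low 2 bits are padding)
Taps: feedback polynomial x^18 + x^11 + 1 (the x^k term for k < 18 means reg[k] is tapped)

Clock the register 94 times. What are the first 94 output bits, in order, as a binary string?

k : reg_k → out_k, fb_k
0: 100000111110110100 → 1, fb=1
1: 000001111101101001 → 0, fb=1
2: 000011111011010011 → 0, fb=1
3: 000111110110100111 → 0, fb=0
4: 001111101101001110 → 0, fb=1
5: 011111011010011101 → 0, fb=0
6: 111110110100111010 → 1, fb=1
7: 111101101001110101 → 1, fb=0
8: 111011010011101010 → 1, fb=0
9: 110110100111010100 → 1, fb=0
10: 101101001110101000 → 1, fb=1
11: 011010011101010001 → 0, fb=1
12: 110100111010100011 → 1, fb=1
13: 101001110101000111 → 1, fb=0
14: 010011101010001110 → 0, fb=0
15: 100111010100011100 → 1, fb=1
16: 001110101000111001 → 0, fb=0
17: 011101010001110010 → 0, fb=1
18: 111010100011100101 → 1, fb=0
19: 110101000111001010 → 1, fb=0
20: 101010001110010100 → 1, fb=1
21: 010100011100101001 → 0, fb=0
22: 101000111001010010 → 1, fb=0
23: 010001110010100100 → 0, fb=0
24: 100011100101001000 → 1, fb=0
25: 000111001010010000 → 0, fb=0
26: 001110010100100000 → 0, fb=0
27: 011100101001000000 → 0, fb=1
28: 111001010010000001 → 1, fb=1
29: 110010100100000011 → 1, fb=1
30: 100101001000000111 → 1, fb=1
31: 001010010000001111 → 0, fb=0
32: 010100100000011110 → 0, fb=0
33: 101001000000111100 → 1, fb=1
34: 010010000001111001 → 0, fb=1
35: 100100000011110011 → 1, fb=0
36: 001000000111100110 → 0, fb=1
37: 010000001111001101 → 0, fb=1
38: 100000011110011011 → 1, fb=1
39: 000000111100110111 → 0, fb=0
40: 000001111001101110 → 0, fb=1
41: 000011110011011101 → 0, fb=1
42: 000111100110111011 → 0, fb=0
43: 001111001101110110 → 0, fb=1
44: 011110011011101101 → 0, fb=1
45: 111100110111011011 → 1, fb=0
46: 111001101110110110 → 1, fb=1
47: 110011011101101101 → 1, fb=0
48: 100110111011011010 → 1, fb=0
49: 001101110110110100 → 0, fb=0
50: 011011101101101000 → 0, fb=1
51: 110111011011010001 → 1, fb=0
52: 101110110110100010 → 1, fb=1
53: 011101101101000101 → 0, fb=1
54: 111011011010001011 → 1, fb=1
55: 110110110100010111 → 1, fb=1
56: 101101101000101111 → 1, fb=1
57: 011011010001011111 → 0, fb=1
58: 110110100010111111 → 1, fb=1
59: 101101000101111111 → 1, fb=0
60: 011010001011111110 → 0, fb=1
61: 110100010111111101 → 1, fb=0
62: 101000101111111010 → 1, fb=0
63: 010001011111110100 → 0, fb=1
64: 100010111111101001 → 1, fb=0
65: 000101111111010010 → 0, fb=1
66: 001011111110100101 → 0, fb=0
67: 010111111101001010 → 0, fb=1
68: 101111111010010101 → 1, fb=1
69: 011111110100101011 → 0, fb=0
70: 111111101001010110 → 1, fb=0
71: 111111010010101100 → 1, fb=1
72: 111110100101011001 → 1, fb=0
73: 111101001010110010 → 1, fb=1
74: 111010010101100101 → 1, fb=0
75: 110100101011001010 → 1, fb=0
76: 101001010110010100 → 1, fb=1
77: 010010101100101001 → 0, fb=0
78: 100101011001010010 → 1, fb=0
79: 001010110010100100 → 0, fb=0
80: 010101100101001000 → 0, fb=1
81: 101011001010010001 → 1, fb=1
82: 010110010100100011 → 0, fb=0
83: 101100101001000110 → 1, fb=0
84: 011001010010001100 → 0, fb=0
85: 110010100100011000 → 1, fb=1
86: 100101001000110001 → 1, fb=1
87: 001010010001100011 → 0, fb=1
88: 010100100011000111 → 0, fb=1
89: 101001000110001111 → 1, fb=1
90: 010010001100011111 → 0, fb=0
91: 100100011000111110 → 1, fb=1
92: 001000110001111101 → 0, fb=1
93: 010001100011111011 → 0, fb=1

1000001111101101001110101000111001010010000001111001101110110110100010111111101001010110010100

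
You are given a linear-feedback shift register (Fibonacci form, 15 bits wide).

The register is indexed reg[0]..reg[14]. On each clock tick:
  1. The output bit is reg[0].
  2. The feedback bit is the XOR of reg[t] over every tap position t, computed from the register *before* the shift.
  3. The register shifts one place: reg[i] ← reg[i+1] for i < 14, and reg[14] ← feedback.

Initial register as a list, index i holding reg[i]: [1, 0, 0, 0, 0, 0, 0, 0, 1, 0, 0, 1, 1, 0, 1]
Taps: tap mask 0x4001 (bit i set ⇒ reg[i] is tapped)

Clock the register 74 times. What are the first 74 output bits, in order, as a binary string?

step | reg (before) | out | fb
   0 | 100000001001101 | 1 | 0
   1 | 000000010011010 | 0 | 0
   2 | 000000100110100 | 0 | 0
   3 | 000001001101000 | 0 | 0
   4 | 000010011010000 | 0 | 0
   5 | 000100110100000 | 0 | 0
   6 | 001001101000000 | 0 | 0
   7 | 010011010000000 | 0 | 0
   8 | 100110100000000 | 1 | 1
   9 | 001101000000001 | 0 | 1
  10 | 011010000000011 | 0 | 1
  11 | 110100000000111 | 1 | 0
  12 | 101000000001110 | 1 | 1
  13 | 010000000011101 | 0 | 1
  14 | 100000000111011 | 1 | 0
  15 | 000000001110110 | 0 | 0
  16 | 000000011101100 | 0 | 0
  17 | 000000111011000 | 0 | 0
  18 | 000001110110000 | 0 | 0
  19 | 000011101100000 | 0 | 0
  20 | 000111011000000 | 0 | 0
  21 | 001110110000000 | 0 | 0
  22 | 011101100000000 | 0 | 0
  23 | 111011000000000 | 1 | 1
  24 | 110110000000001 | 1 | 0
  25 | 101100000000010 | 1 | 1
  26 | 011000000000101 | 0 | 1
  27 | 110000000001011 | 1 | 0
  28 | 100000000010110 | 1 | 1
  29 | 000000000101101 | 0 | 1
  30 | 000000001011011 | 0 | 1
  31 | 000000010110111 | 0 | 1
  32 | 000000101101111 | 0 | 1
  33 | 000001011011111 | 0 | 1
  34 | 000010110111111 | 0 | 1
  35 | 000101101111111 | 0 | 1
  36 | 001011011111111 | 0 | 1
  37 | 010110111111111 | 0 | 1
  38 | 101101111111111 | 1 | 0
  39 | 011011111111110 | 0 | 0
  40 | 110111111111100 | 1 | 1
  41 | 101111111111001 | 1 | 0
  42 | 011111111110010 | 0 | 0
  43 | 111111111100100 | 1 | 1
  44 | 111111111001001 | 1 | 0
  45 | 111111110010010 | 1 | 1
  46 | 111111100100101 | 1 | 0
  47 | 111111001001010 | 1 | 1
  48 | 111110010010101 | 1 | 0
  49 | 111100100101010 | 1 | 1
  50 | 111001001010101 | 1 | 0
  51 | 110010010101010 | 1 | 1
  52 | 100100101010101 | 1 | 0
  53 | 001001010101010 | 0 | 0
  54 | 010010101010100 | 0 | 0
  55 | 100101010101000 | 1 | 1
  56 | 001010101010001 | 0 | 1
  57 | 010101010100011 | 0 | 1
  58 | 101010101000111 | 1 | 0
  59 | 010101010001110 | 0 | 0
  60 | 101010100011100 | 1 | 1
  61 | 010101000111001 | 0 | 1
  62 | 101010001110011 | 1 | 0
  63 | 010100011100110 | 0 | 0
  64 | 101000111001100 | 1 | 1
  65 | 010001110011001 | 0 | 1
  66 | 100011100110011 | 1 | 0
  67 | 000111001100110 | 0 | 0
  68 | 001110011001100 | 0 | 0
  69 | 011100110011000 | 0 | 0
  70 | 111001100110000 | 1 | 1
  71 | 110011001100001 | 1 | 0
  72 | 100110011000010 | 1 | 1
  73 | 001100110000101 | 0 | 1

10000000100110100000000111011000000000101101111111111001001010101010001110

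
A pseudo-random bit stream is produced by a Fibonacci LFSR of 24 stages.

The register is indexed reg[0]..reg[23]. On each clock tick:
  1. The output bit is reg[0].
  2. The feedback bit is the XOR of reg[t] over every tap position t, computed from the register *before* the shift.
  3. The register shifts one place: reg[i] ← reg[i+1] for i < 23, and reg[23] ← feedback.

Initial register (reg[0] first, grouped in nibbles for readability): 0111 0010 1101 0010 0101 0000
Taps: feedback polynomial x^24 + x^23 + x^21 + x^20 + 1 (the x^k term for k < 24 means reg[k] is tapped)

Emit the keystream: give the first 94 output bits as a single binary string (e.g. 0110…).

0111001011010010010100000101011001010110101101101011001000100000110000110100101010010010110110

k : reg_k → out_k, fb_k
0: 011100101101001001010000 → 0, fb=0
1: 111001011010010010100000 → 1, fb=1
2: 110010110100100101000001 → 1, fb=0
3: 100101101001001010000010 → 1, fb=1
4: 001011010010010100000101 → 0, fb=0
5: 010110100100101000001010 → 0, fb=1
6: 101101001001010000010101 → 1, fb=1
7: 011010010010100000101011 → 0, fb=0
8: 110100100101000001010110 → 1, fb=0
9: 101001001010000010101100 → 1, fb=1
10: 010010010100000101011001 → 0, fb=0
11: 100100101000001010110010 → 1, fb=1
12: 001001010000010101100101 → 0, fb=0
13: 010010100000101011001010 → 0, fb=1
14: 100101000001010110010101 → 1, fb=1
15: 001010000010101100101011 → 0, fb=0
16: 010100000101011001010110 → 0, fb=1
17: 101000001010110010101101 → 1, fb=0
18: 010000010101100101011010 → 0, fb=1
19: 100000101011001010110101 → 1, fb=1
20: 000001010110010101101011 → 0, fb=0
21: 000010101100101011010110 → 0, fb=1
22: 000101011001010110101101 → 0, fb=1
23: 001010110010101101011011 → 0, fb=0
24: 010101100101011010110110 → 0, fb=1
25: 101011001010110101101101 → 1, fb=0
26: 010110010101101011011010 → 0, fb=1
27: 101100101011010110110101 → 1, fb=1
28: 011001010110101101101011 → 0, fb=0
29: 110010101101011011010110 → 1, fb=0
30: 100101011010110110101100 → 1, fb=1
31: 001010110101101101011001 → 0, fb=0
32: 010101101011011010110010 → 0, fb=0
33: 101011010110110101100100 → 1, fb=0
34: 010110101101101011001000 → 0, fb=1
35: 101101011011010110010001 → 1, fb=0
36: 011010110110101100100010 → 0, fb=0
37: 110101101101011001000100 → 1, fb=0
38: 101011011010110010001000 → 1, fb=0
39: 010110110101100100010000 → 0, fb=0
40: 101101101011001000100000 → 1, fb=1
41: 011011010110010001000001 → 0, fb=1
42: 110110101100100010000011 → 1, fb=0
43: 101101011001000100000110 → 1, fb=0
44: 011010110010001000001100 → 0, fb=0
45: 110101100100010000011000 → 1, fb=0
46: 101011001000100000110000 → 1, fb=1
47: 010110010001000001100001 → 0, fb=1
48: 101100100010000011000011 → 1, fb=0
49: 011001000100000110000110 → 0, fb=1
50: 110010001000001100001101 → 1, fb=0
51: 100100010000011000011010 → 1, fb=0
52: 001000100000110000110100 → 0, fb=1
53: 010001000001100001101001 → 0, fb=0
54: 100010000011000011010010 → 1, fb=1
55: 000100000110000110100101 → 0, fb=0
56: 001000001100001101001010 → 0, fb=1
57: 010000011000011010010101 → 0, fb=0
58: 100000110000110100101010 → 1, fb=0
59: 000001100001101001010100 → 0, fb=1
60: 000011000011010010101001 → 0, fb=0
61: 000110000110100101010010 → 0, fb=0
62: 001100001101001010100100 → 0, fb=1
63: 011000011010010101001001 → 0, fb=0
64: 110000110100101010010010 → 1, fb=1
65: 100001101001010100100101 → 1, fb=1
66: 000011010010101001001011 → 0, fb=0
67: 000110100101010010010110 → 0, fb=1
68: 001101001010100100101101 → 0, fb=1
69: 011010010101001001011011 → 0, fb=0
70: 110100101010010010110110 → 1, fb=0
71: 101001010100100101101100 → 1, fb=1
72: 010010101001001011011001 → 0, fb=0
73: 100101010010010110110010 → 1, fb=1
74: 001010100100101101100101 → 0, fb=0
75: 010101001001011011001010 → 0, fb=1
76: 101010010010110110010101 → 1, fb=1
77: 010100100101101100101011 → 0, fb=0
78: 101001001011011001010110 → 1, fb=0
79: 010010010110110010101100 → 0, fb=0
80: 100100101101100101011000 → 1, fb=0
81: 001001011011001010110000 → 0, fb=0
82: 010010110110010101100000 → 0, fb=0
83: 100101101100101011000000 → 1, fb=1
84: 001011011001010110000001 → 0, fb=1
85: 010110110010101100000011 → 0, fb=1
86: 101101100101011000000111 → 1, fb=1
87: 011011001010110000001111 → 0, fb=1
88: 110110010101100000011111 → 1, fb=0
89: 101100101011000000111110 → 1, fb=1
90: 011001010110000001111101 → 0, fb=1
91: 110010101100000011111011 → 1, fb=1
92: 100101011000000111110111 → 1, fb=1
93: 001010110000001111101111 → 0, fb=1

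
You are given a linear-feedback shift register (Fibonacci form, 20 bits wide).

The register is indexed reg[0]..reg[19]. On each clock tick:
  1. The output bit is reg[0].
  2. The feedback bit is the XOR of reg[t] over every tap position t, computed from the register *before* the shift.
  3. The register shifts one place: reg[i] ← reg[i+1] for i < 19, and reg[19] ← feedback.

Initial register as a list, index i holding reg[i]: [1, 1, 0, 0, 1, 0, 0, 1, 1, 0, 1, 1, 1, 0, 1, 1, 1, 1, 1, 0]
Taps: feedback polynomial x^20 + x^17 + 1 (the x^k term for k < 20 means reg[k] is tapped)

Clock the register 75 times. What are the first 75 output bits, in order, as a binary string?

k : reg_k → out_k, fb_k
0: 11001001101110111110 → 1, fb=0
1: 10010011011101111100 → 1, fb=0
2: 00100110111011111000 → 0, fb=0
3: 01001101110111110000 → 0, fb=0
4: 10011011101111100000 → 1, fb=1
5: 00110111011111000001 → 0, fb=0
6: 01101110111110000010 → 0, fb=0
7: 11011101111100000100 → 1, fb=0
8: 10111011111000001000 → 1, fb=1
9: 01110111110000010001 → 0, fb=0
10: 11101111100000100010 → 1, fb=1
11: 11011111000001000101 → 1, fb=0
12: 10111110000010001010 → 1, fb=1
13: 01111100000100010101 → 0, fb=1
14: 11111000001000101011 → 1, fb=1
15: 11110000010001010111 → 1, fb=0
16: 11100000100010101110 → 1, fb=0
17: 11000001000101011100 → 1, fb=0
18: 10000010001010111000 → 1, fb=1
19: 00000100010101110001 → 0, fb=0
20: 00001000101011100010 → 0, fb=0
21: 00010001010111000100 → 0, fb=1
22: 00100010101110001001 → 0, fb=0
23: 01000101011100010010 → 0, fb=0
24: 10001010111000100100 → 1, fb=0
25: 00010101110001001000 → 0, fb=0
26: 00101011100010010000 → 0, fb=0
27: 01010111000100100000 → 0, fb=0
28: 10101110001001000000 → 1, fb=1
29: 01011100010010000001 → 0, fb=0
30: 10111000100100000010 → 1, fb=1
31: 01110001001000000101 → 0, fb=1
32: 11100010010000001011 → 1, fb=1
33: 11000100100000010111 → 1, fb=0
34: 10001001000000101110 → 1, fb=0
35: 00010010000001011100 → 0, fb=1
36: 00100100000010111001 → 0, fb=0
37: 01001000000101110010 → 0, fb=0
38: 10010000001011100100 → 1, fb=0
39: 00100000010111001000 → 0, fb=0
40: 01000000101110010000 → 0, fb=0
41: 10000001011100100000 → 1, fb=1
42: 00000010111001000001 → 0, fb=0
43: 00000101110010000010 → 0, fb=0
44: 00001011100100000100 → 0, fb=1
45: 00010111001000001001 → 0, fb=0
46: 00101110010000010010 → 0, fb=0
47: 01011100100000100100 → 0, fb=1
48: 10111001000001001001 → 1, fb=1
49: 01110010000010010011 → 0, fb=0
50: 11100100000100100110 → 1, fb=0
51: 11001000001001001100 → 1, fb=0
52: 10010000010010011000 → 1, fb=1
53: 00100000100100110001 → 0, fb=0
54: 01000001001001100010 → 0, fb=0
55: 10000010010011000100 → 1, fb=0
56: 00000100100110001000 → 0, fb=0
57: 00001001001100010000 → 0, fb=0
58: 00010010011000100000 → 0, fb=0
59: 00100100110001000000 → 0, fb=0
60: 01001001100010000000 → 0, fb=0
61: 10010011000100000000 → 1, fb=1
62: 00100110001000000001 → 0, fb=0
63: 01001100010000000010 → 0, fb=0
64: 10011000100000000100 → 1, fb=0
65: 00110001000000001000 → 0, fb=0
66: 01100010000000010000 → 0, fb=0
67: 11000100000000100000 → 1, fb=1
68: 10001000000001000001 → 1, fb=1
69: 00010000000010000011 → 0, fb=0
70: 00100000000100000110 → 0, fb=1
71: 01000000001000001101 → 0, fb=1
72: 10000000010000011011 → 1, fb=1
73: 00000000100000110111 → 0, fb=1
74: 00000001000001101111 → 0, fb=1

110010011011101111100000100010101110001001000000101110010000010010011000100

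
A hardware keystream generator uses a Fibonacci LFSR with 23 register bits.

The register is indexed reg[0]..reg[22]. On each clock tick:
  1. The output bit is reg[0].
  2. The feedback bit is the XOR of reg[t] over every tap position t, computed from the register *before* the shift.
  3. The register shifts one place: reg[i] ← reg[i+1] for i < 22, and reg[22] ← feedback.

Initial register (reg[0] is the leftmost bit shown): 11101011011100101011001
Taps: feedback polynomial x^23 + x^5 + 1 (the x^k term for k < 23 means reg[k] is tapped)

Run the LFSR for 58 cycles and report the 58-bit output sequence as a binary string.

1110101101110010101100110000101001001001101001001000011011

step | reg (before) | out | fb
   0 | 11101011011100101011001 | 1 | 1
   1 | 11010110111001010110011 | 1 | 0
   2 | 10101101110010101100110 | 1 | 0
   3 | 01011011100101011001100 | 0 | 0
   4 | 10110111001010110011000 | 1 | 0
   5 | 01101110010101100110000 | 0 | 1
   6 | 11011100101011001100001 | 1 | 0
   7 | 10111001010110011000010 | 1 | 1
   8 | 01110010101100110000101 | 0 | 0
   9 | 11100101011001100001010 | 1 | 0
  10 | 11001010110011000010100 | 1 | 1
  11 | 10010101100110000101001 | 1 | 0
  12 | 00101011001100001010010 | 0 | 0
  13 | 01010110011000010100100 | 0 | 1
  14 | 10101100110000101001001 | 1 | 0
  15 | 01011001100001010010010 | 0 | 0
  16 | 10110011000010100100100 | 1 | 1
  17 | 01100110000101001001001 | 0 | 1
  18 | 11001100001010010010011 | 1 | 0
  19 | 10011000010100100100110 | 1 | 1
  20 | 00110000101001001001101 | 0 | 0
  21 | 01100001010010010011010 | 0 | 0
  22 | 11000010100100100110100 | 1 | 1
  23 | 10000101001001001101001 | 1 | 0
  24 | 00001010010010011010010 | 0 | 0
  25 | 00010100100100110100100 | 0 | 1
  26 | 00101001001001101001001 | 0 | 0
  27 | 01010010010011010010010 | 0 | 0
  28 | 10100100100110100100100 | 1 | 0
  29 | 01001001001101001001000 | 0 | 0
  30 | 10010010011010010010000 | 1 | 1
  31 | 00100100110100100100001 | 0 | 1
  32 | 01001001101001001000011 | 0 | 0
  33 | 10010011010010010000110 | 1 | 1
  34 | 00100110100100100001101 | 0 | 1
  35 | 01001101001001000011011 | 0 | 1
  36 | 10011010010010000110111 | 1 | 1
  37 | 00110100100100001101111 | 0 | 1
  38 | 01101001001000011011111 | 0 | 0
  39 | 11010010010000110111110 | 1 | 1
  40 | 10100100100001101111101 | 1 | 0
  41 | 01001001000011011111010 | 0 | 0
  42 | 10010010000110111110100 | 1 | 1
  43 | 00100100001101111101001 | 0 | 1
  44 | 01001000011011111010011 | 0 | 0
  45 | 10010000110111110100110 | 1 | 1
  46 | 00100001101111101001101 | 0 | 0
  47 | 01000011011111010011010 | 0 | 0
  48 | 10000110111110100110100 | 1 | 0
  49 | 00001101111101001101000 | 0 | 1
  50 | 00011011111010011010001 | 0 | 0
  51 | 00110111110100110100010 | 0 | 1
  52 | 01101111101001101000101 | 0 | 1
  53 | 11011111010011010001011 | 1 | 0
  54 | 10111110100110100010110 | 1 | 0
  55 | 01111101001101000101100 | 0 | 1
  56 | 11111010011010001011001 | 1 | 1
  57 | 11110100110100010110011 | 1 | 0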